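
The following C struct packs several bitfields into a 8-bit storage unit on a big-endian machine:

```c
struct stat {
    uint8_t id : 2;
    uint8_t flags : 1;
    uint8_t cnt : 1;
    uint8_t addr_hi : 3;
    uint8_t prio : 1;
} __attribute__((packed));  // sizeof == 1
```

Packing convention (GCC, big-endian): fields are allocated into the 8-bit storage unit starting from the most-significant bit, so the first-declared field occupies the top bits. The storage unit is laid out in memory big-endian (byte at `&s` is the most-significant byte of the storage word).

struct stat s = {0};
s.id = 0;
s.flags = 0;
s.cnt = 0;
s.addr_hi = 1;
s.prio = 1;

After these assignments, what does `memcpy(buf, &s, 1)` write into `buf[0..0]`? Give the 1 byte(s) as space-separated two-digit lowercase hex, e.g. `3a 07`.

id (2b) val=0 bits=0x0 at bit 6: 0x00
flags (1b) val=0 bits=0x0 at bit 5: 0x00
cnt (1b) val=0 bits=0x0 at bit 4: 0x00
addr_hi (3b) val=1 bits=0x1 at bit 1: 0x02
prio (1b) val=1 bits=0x1 at bit 0: 0x03
word = 0x03 → big-endian bytes:
  [0]=0x03

03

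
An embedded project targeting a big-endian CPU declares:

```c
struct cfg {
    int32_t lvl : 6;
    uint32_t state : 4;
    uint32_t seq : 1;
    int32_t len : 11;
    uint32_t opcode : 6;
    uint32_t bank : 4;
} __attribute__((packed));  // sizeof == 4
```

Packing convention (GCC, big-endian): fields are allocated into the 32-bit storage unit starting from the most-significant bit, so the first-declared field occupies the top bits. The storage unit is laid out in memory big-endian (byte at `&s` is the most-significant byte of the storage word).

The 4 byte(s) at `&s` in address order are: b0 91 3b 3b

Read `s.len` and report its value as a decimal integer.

-946

[0]=0xb0 [1]=0x91 [2]=0x3b [3]=0x3b (big-endian) → word 0xb0913b3b
lvl:6 @ bit 26 → (0xb0913b3b>>26)&0x3f = 0x2c
state:4 @ bit 22 → (0xb0913b3b>>22)&0xf = 0x2
seq:1 @ bit 21 → (0xb0913b3b>>21)&0x1 = 0x0
len:11 @ bit 10 → (0xb0913b3b>>10)&0x7ff = 0x44e  ←
opcode:6 @ bit 4 → (0xb0913b3b>>4)&0x3f = 0x33
bank:4 @ bit 0 → (0xb0913b3b>>0)&0xf = 0xb
len signed 11b, MSB=1: 1102 - 2048 = -946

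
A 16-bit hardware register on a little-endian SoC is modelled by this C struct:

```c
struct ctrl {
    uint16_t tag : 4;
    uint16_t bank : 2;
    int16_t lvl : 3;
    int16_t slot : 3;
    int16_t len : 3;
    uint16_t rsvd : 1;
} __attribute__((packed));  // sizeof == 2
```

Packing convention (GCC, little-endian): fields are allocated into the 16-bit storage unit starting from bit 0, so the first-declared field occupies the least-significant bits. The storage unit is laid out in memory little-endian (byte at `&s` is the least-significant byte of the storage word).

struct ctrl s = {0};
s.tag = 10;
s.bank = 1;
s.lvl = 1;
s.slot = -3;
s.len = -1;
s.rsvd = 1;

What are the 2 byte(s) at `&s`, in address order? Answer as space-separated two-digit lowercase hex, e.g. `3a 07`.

tag:4 = 10 → 0xa << 0 → word 0x000a
bank:2 = 1 → 0x1 << 4 → word 0x001a
lvl:3 = 1 → 0x1 << 6 → word 0x005a
slot:3 = -3 → 0x5 << 9 → word 0x0a5a
len:3 = -1 → 0x7 << 12 → word 0x7a5a
rsvd:1 = 1 → 0x1 << 15 → word 0xfa5a
word = 0xfa5a → little-endian bytes:
  [0]=0x5a  [1]=0xfa

5a fa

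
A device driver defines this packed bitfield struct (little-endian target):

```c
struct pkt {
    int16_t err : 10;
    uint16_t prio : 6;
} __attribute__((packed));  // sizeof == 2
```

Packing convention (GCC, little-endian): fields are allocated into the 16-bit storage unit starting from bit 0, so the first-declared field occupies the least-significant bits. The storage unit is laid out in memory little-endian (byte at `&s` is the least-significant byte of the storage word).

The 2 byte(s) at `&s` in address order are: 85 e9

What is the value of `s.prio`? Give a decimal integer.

58

[0]=0x85 [1]=0xe9 (little-endian) → word 0xe985
err [0+:10] = (word>>0) & 0x3ff = 389
prio [10+:6] = (word>>10) & 0x3f = 58  ←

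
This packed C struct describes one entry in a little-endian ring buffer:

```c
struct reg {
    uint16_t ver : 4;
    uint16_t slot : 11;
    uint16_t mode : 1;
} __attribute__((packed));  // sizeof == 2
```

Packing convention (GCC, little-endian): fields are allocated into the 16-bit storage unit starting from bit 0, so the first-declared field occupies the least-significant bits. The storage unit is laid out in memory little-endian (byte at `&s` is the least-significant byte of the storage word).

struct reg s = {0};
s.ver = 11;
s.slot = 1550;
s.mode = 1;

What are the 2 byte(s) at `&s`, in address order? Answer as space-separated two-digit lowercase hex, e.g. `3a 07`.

[0+:4] ver=11 & 0xf = 0xb; word=0x000b
[4+:11] slot=1550 & 0x7ff = 0x60e; word=0x60eb
[15+:1] mode=1 & 0x1 = 0x1; word=0xe0eb
word = 0xe0eb → little-endian bytes:
  [0]=0xeb  [1]=0xe0

eb e0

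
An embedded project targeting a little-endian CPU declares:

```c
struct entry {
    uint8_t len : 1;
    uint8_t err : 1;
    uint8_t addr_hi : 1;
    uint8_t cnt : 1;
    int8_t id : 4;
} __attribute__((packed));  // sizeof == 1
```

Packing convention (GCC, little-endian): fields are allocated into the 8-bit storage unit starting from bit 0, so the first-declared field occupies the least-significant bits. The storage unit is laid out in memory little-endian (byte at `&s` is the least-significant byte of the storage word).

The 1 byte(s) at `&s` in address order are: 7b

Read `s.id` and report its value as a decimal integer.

[0]=0x7b (little-endian) → word 0x7b
len:1 @ bit 0 → (0x7b>>0)&0x1 = 0x1
err:1 @ bit 1 → (0x7b>>1)&0x1 = 0x1
addr_hi:1 @ bit 2 → (0x7b>>2)&0x1 = 0x0
cnt:1 @ bit 3 → (0x7b>>3)&0x1 = 0x1
id:4 @ bit 4 → (0x7b>>4)&0xf = 0x7  ←
id signed 4b, MSB=0: value = 7

7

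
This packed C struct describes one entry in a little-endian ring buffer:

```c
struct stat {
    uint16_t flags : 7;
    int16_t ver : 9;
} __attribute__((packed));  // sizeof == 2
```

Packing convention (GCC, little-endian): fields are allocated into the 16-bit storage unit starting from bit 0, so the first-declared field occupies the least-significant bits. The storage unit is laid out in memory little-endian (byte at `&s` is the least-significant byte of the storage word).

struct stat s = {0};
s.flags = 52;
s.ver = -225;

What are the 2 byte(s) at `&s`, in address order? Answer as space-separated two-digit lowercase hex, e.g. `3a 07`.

flags:7 = 52 → 0x34 << 0 → word 0x0034
ver:9 = -225 → 0x11f << 7 → word 0x8fb4
word = 0x8fb4 → little-endian bytes:
  [0]=0xb4  [1]=0x8f

b4 8f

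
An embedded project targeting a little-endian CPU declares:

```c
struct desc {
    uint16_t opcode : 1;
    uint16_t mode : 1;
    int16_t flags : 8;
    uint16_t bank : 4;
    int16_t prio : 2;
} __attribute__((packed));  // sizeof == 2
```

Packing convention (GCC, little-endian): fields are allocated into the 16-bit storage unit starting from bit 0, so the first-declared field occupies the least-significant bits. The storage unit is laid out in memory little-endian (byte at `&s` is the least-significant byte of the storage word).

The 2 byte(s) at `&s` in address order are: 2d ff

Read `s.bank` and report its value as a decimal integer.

15

[0]=0x2d [1]=0xff (little-endian) → word 0xff2d
opcode [0+:1] = (word>>0) & 0x1 = 1
mode [1+:1] = (word>>1) & 0x1 = 0
flags [2+:8] = (word>>2) & 0xff = 203
bank [10+:4] = (word>>10) & 0xf = 15  ←
prio [14+:2] = (word>>14) & 0x3 = 3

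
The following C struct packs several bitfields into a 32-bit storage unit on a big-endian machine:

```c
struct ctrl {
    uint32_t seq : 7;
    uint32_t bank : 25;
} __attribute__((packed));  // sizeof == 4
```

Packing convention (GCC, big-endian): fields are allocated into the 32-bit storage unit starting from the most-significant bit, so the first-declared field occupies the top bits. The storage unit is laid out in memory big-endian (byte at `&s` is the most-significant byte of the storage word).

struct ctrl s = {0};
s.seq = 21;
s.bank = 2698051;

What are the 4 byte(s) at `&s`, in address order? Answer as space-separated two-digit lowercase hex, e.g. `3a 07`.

seq (7b) val=21 bits=0x15 at bit 25: 0x2a000000
bank (25b) val=2698051 bits=0x292b43 at bit 0: 0x2a292b43
word = 0x2a292b43 → big-endian bytes:
  [0]=0x2a  [1]=0x29  [2]=0x2b  [3]=0x43

2a 29 2b 43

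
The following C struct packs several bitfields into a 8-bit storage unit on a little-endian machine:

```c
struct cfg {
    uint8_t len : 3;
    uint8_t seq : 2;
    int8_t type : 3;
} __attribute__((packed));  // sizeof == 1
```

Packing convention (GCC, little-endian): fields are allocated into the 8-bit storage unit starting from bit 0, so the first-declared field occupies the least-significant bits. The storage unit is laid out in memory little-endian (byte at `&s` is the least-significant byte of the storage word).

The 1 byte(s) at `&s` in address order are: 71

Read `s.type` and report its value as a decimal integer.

[0]=0x71 (little-endian) → word 0x71
len [0+:3] = (word>>0) & 0x7 = 1
seq [3+:2] = (word>>3) & 0x3 = 2
type [5+:3] = (word>>5) & 0x7 = 3  ←
type signed 3b, MSB=0: value = 3

3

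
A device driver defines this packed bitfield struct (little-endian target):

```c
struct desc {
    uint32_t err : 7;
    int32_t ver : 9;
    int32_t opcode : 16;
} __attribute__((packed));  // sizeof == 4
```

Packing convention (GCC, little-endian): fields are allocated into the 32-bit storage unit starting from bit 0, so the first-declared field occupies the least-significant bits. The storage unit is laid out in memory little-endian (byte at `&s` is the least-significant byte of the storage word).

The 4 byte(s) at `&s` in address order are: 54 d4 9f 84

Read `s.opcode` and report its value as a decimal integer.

-31585

[0]=0x54 [1]=0xd4 [2]=0x9f [3]=0x84 (little-endian) → word 0x849fd454
err:7 @ bit 0 → (0x849fd454>>0)&0x7f = 0x54
ver:9 @ bit 7 → (0x849fd454>>7)&0x1ff = 0x1a8
opcode:16 @ bit 16 → (0x849fd454>>16)&0xffff = 0x849f  ←
opcode signed 16b, MSB=1: 33951 - 65536 = -31585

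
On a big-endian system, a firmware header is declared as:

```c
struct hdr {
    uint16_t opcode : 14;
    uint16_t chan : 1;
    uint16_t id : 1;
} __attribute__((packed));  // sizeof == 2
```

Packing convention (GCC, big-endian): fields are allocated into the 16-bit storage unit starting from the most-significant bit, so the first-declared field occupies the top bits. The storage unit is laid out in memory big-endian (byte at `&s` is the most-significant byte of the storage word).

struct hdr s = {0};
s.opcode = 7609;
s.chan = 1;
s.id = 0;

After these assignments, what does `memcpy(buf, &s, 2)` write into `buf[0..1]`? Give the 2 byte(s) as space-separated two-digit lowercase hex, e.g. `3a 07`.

opcode:14 = 7609 → 0x1db9 << 2 → word 0x76e4
chan:1 = 1 → 0x1 << 1 → word 0x76e6
id:1 = 0 → 0x0 << 0 → word 0x76e6
word = 0x76e6 → big-endian bytes:
  [0]=0x76  [1]=0xe6

76 e6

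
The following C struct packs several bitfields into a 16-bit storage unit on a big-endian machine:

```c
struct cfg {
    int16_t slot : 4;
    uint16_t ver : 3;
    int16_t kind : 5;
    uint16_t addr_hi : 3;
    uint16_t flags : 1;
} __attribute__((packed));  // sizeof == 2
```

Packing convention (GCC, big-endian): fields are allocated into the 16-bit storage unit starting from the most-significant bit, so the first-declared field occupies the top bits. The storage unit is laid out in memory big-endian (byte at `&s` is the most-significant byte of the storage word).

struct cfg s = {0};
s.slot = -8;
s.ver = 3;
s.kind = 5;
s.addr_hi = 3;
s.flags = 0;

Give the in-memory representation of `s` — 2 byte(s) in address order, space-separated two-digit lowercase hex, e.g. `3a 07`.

86 56

slot:4 = -8 → 0x8 << 12 → word 0x8000
ver:3 = 3 → 0x3 << 9 → word 0x8600
kind:5 = 5 → 0x5 << 4 → word 0x8650
addr_hi:3 = 3 → 0x3 << 1 → word 0x8656
flags:1 = 0 → 0x0 << 0 → word 0x8656
word = 0x8656 → big-endian bytes:
  [0]=0x86  [1]=0x56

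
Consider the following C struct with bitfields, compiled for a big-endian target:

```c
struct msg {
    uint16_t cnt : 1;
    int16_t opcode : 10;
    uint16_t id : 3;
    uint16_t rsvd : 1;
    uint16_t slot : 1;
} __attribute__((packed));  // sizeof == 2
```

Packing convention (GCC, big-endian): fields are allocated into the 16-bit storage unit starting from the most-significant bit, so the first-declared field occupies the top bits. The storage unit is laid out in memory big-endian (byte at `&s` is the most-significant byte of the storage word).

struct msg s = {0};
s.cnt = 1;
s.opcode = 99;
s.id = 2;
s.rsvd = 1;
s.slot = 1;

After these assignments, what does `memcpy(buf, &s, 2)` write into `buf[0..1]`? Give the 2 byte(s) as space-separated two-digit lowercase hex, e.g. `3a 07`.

cnt:1 = 1 → 0x1 << 15 → word 0x8000
opcode:10 = 99 → 0x63 << 5 → word 0x8c60
id:3 = 2 → 0x2 << 2 → word 0x8c68
rsvd:1 = 1 → 0x1 << 1 → word 0x8c6a
slot:1 = 1 → 0x1 << 0 → word 0x8c6b
word = 0x8c6b → big-endian bytes:
  [0]=0x8c  [1]=0x6b

8c 6b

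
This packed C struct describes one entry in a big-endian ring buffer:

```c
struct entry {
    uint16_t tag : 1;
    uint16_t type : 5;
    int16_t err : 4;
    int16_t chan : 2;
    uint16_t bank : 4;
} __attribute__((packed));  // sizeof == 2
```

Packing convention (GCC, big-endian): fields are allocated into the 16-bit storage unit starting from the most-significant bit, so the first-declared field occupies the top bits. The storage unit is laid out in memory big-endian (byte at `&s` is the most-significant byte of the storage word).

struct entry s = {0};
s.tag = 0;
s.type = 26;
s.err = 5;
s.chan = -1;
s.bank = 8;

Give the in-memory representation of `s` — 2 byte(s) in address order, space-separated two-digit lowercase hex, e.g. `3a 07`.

69 78

[15+:1] tag=0 & 0x1 = 0x0; word=0x0000
[10+:5] type=26 & 0x1f = 0x1a; word=0x6800
[6+:4] err=5 & 0xf = 0x5; word=0x6940
[4+:2] chan=-1 & 0x3 = 0x3; word=0x6970
[0+:4] bank=8 & 0xf = 0x8; word=0x6978
word = 0x6978 → big-endian bytes:
  [0]=0x69  [1]=0x78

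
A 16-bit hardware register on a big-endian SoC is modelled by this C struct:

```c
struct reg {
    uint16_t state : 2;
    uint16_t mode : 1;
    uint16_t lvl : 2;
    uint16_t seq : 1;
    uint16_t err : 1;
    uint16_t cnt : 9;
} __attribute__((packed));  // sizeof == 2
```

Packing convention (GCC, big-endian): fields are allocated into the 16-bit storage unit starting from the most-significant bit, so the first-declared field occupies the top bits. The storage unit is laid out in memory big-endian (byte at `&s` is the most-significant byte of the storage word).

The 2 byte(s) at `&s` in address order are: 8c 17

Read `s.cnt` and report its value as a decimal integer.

[0]=0x8c [1]=0x17 (big-endian) → word 0x8c17
state:2 @ bit 14 → (0x8c17>>14)&0x3 = 0x2
mode:1 @ bit 13 → (0x8c17>>13)&0x1 = 0x0
lvl:2 @ bit 11 → (0x8c17>>11)&0x3 = 0x1
seq:1 @ bit 10 → (0x8c17>>10)&0x1 = 0x1
err:1 @ bit 9 → (0x8c17>>9)&0x1 = 0x0
cnt:9 @ bit 0 → (0x8c17>>0)&0x1ff = 0x17  ←

23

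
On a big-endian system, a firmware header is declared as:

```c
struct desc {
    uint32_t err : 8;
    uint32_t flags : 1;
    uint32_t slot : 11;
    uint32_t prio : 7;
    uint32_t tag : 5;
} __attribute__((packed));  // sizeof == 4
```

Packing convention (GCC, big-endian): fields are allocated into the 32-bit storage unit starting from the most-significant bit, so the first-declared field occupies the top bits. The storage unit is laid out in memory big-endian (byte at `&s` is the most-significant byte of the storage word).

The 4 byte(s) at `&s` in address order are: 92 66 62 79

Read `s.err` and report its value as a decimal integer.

[0]=0x92 [1]=0x66 [2]=0x62 [3]=0x79 (big-endian) → word 0x92666279
err:8 @ bit 24 → (0x92666279>>24)&0xff = 0x92  ←
flags:1 @ bit 23 → (0x92666279>>23)&0x1 = 0x0
slot:11 @ bit 12 → (0x92666279>>12)&0x7ff = 0x666
prio:7 @ bit 5 → (0x92666279>>5)&0x7f = 0x13
tag:5 @ bit 0 → (0x92666279>>0)&0x1f = 0x19

146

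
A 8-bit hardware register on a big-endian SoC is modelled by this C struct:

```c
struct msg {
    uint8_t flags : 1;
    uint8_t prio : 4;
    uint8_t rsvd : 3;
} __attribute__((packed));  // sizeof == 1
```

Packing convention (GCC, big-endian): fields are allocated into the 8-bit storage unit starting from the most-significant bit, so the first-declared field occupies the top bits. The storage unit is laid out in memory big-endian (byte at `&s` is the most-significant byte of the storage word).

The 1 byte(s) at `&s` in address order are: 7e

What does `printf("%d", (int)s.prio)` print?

[0]=0x7e (big-endian) → word 0x7e
flags [7+:1] = (word>>7) & 0x1 = 0
prio [3+:4] = (word>>3) & 0xf = 15  ←
rsvd [0+:3] = (word>>0) & 0x7 = 6

15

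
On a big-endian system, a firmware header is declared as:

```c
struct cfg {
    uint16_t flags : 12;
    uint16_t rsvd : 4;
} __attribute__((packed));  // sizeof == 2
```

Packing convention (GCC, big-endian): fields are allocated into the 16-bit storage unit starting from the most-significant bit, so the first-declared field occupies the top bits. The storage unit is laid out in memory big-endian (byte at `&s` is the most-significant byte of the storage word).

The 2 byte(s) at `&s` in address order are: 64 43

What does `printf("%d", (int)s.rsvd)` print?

[0]=0x64 [1]=0x43 (big-endian) → word 0x6443
flags [4+:12] = (word>>4) & 0xfff = 1604
rsvd [0+:4] = (word>>0) & 0xf = 3  ←

3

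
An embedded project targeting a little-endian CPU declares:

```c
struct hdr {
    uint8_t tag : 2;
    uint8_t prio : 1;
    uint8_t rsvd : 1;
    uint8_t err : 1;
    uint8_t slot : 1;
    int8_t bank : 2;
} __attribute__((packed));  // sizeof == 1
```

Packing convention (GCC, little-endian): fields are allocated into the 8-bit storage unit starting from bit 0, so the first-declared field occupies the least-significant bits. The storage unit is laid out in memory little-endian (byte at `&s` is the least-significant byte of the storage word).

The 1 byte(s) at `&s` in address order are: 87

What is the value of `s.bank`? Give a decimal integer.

-2

[0]=0x87 (little-endian) → word 0x87
tag:2 @ bit 0 → (0x87>>0)&0x3 = 0x3
prio:1 @ bit 2 → (0x87>>2)&0x1 = 0x1
rsvd:1 @ bit 3 → (0x87>>3)&0x1 = 0x0
err:1 @ bit 4 → (0x87>>4)&0x1 = 0x0
slot:1 @ bit 5 → (0x87>>5)&0x1 = 0x0
bank:2 @ bit 6 → (0x87>>6)&0x3 = 0x2  ←
bank signed 2b, MSB=1: 2 - 4 = -2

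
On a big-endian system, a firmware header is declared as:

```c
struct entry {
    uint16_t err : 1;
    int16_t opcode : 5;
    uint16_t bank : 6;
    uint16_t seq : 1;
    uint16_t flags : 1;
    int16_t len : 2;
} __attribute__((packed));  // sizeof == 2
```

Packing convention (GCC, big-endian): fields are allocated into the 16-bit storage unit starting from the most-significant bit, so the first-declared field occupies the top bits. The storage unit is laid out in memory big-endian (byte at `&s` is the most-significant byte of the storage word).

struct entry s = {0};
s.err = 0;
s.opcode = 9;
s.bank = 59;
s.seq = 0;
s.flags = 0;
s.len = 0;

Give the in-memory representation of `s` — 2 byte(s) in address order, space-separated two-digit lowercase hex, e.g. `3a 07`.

27 b0

err:1 = 0 → 0x0 << 15 → word 0x0000
opcode:5 = 9 → 0x9 << 10 → word 0x2400
bank:6 = 59 → 0x3b << 4 → word 0x27b0
seq:1 = 0 → 0x0 << 3 → word 0x27b0
flags:1 = 0 → 0x0 << 2 → word 0x27b0
len:2 = 0 → 0x0 << 0 → word 0x27b0
word = 0x27b0 → big-endian bytes:
  [0]=0x27  [1]=0xb0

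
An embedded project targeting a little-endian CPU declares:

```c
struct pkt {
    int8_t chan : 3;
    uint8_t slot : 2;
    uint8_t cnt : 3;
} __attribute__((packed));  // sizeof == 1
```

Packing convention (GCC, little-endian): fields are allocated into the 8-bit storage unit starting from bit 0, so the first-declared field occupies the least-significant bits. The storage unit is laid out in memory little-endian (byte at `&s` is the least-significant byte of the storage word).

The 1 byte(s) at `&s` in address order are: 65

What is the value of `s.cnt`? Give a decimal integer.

[0]=0x65 (little-endian) → word 0x65
chan:3 @ bit 0 → (0x65>>0)&0x7 = 0x5
slot:2 @ bit 3 → (0x65>>3)&0x3 = 0x0
cnt:3 @ bit 5 → (0x65>>5)&0x7 = 0x3  ←

3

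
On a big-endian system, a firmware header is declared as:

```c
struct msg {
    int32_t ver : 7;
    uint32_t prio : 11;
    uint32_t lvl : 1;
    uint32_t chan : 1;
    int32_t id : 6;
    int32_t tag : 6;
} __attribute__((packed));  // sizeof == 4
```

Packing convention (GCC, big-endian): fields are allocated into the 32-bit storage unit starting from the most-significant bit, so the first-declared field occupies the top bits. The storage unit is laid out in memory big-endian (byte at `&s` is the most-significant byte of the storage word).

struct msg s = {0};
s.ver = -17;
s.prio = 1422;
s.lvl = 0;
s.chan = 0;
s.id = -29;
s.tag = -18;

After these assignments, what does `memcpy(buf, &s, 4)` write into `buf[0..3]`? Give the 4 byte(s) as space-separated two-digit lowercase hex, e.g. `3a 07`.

df 63 88 ee

ver (7b) val=-17 bits=0x6f at bit 25: 0xde000000
prio (11b) val=1422 bits=0x58e at bit 14: 0xdf638000
lvl (1b) val=0 bits=0x0 at bit 13: 0xdf638000
chan (1b) val=0 bits=0x0 at bit 12: 0xdf638000
id (6b) val=-29 bits=0x23 at bit 6: 0xdf6388c0
tag (6b) val=-18 bits=0x2e at bit 0: 0xdf6388ee
word = 0xdf6388ee → big-endian bytes:
  [0]=0xdf  [1]=0x63  [2]=0x88  [3]=0xee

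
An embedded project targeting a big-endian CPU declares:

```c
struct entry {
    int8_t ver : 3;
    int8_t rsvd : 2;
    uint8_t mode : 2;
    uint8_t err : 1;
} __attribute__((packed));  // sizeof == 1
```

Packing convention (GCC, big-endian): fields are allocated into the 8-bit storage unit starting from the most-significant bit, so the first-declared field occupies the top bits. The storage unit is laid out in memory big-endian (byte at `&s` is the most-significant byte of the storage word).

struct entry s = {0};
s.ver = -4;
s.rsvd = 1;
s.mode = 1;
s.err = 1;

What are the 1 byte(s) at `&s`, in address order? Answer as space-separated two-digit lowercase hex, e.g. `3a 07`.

8b

[5+:3] ver=-4 & 0x7 = 0x4; word=0x80
[3+:2] rsvd=1 & 0x3 = 0x1; word=0x88
[1+:2] mode=1 & 0x3 = 0x1; word=0x8a
[0+:1] err=1 & 0x1 = 0x1; word=0x8b
word = 0x8b → big-endian bytes:
  [0]=0x8b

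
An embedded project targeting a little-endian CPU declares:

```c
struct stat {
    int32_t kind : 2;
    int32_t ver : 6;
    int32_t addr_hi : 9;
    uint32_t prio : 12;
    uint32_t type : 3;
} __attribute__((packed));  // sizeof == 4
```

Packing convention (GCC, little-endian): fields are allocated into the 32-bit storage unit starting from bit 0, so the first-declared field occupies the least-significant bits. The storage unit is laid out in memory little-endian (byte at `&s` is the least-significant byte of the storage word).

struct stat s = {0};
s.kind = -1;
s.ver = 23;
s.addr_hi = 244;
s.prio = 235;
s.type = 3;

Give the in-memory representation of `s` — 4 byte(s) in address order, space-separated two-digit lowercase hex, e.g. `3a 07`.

[0+:2] kind=-1 & 0x3 = 0x3; word=0x00000003
[2+:6] ver=23 & 0x3f = 0x17; word=0x0000005f
[8+:9] addr_hi=244 & 0x1ff = 0xf4; word=0x0000f45f
[17+:12] prio=235 & 0xfff = 0xeb; word=0x01d6f45f
[29+:3] type=3 & 0x7 = 0x3; word=0x61d6f45f
word = 0x61d6f45f → little-endian bytes:
  [0]=0x5f  [1]=0xf4  [2]=0xd6  [3]=0x61

5f f4 d6 61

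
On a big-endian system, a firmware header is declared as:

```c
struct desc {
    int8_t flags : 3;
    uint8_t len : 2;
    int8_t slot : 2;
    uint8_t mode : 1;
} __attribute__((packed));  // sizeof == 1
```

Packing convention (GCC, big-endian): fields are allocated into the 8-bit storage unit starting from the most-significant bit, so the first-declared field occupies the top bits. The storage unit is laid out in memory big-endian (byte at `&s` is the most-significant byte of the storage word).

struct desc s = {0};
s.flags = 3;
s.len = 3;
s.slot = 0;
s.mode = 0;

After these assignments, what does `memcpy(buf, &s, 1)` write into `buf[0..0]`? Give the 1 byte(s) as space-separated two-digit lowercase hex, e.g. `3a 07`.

78

[5+:3] flags=3 & 0x7 = 0x3; word=0x60
[3+:2] len=3 & 0x3 = 0x3; word=0x78
[1+:2] slot=0 & 0x3 = 0x0; word=0x78
[0+:1] mode=0 & 0x1 = 0x0; word=0x78
word = 0x78 → big-endian bytes:
  [0]=0x78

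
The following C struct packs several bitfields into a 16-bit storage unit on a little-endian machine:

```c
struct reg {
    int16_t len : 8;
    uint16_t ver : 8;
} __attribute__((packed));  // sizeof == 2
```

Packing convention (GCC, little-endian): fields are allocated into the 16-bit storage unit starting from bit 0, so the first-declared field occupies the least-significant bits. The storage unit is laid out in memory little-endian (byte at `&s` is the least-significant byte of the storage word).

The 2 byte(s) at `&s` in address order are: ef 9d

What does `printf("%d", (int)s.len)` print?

-17

[0]=0xef [1]=0x9d (little-endian) → word 0x9def
len [0+:8] = (word>>0) & 0xff = 239  ←
ver [8+:8] = (word>>8) & 0xff = 157
len signed 8b, MSB=1: 239 - 256 = -17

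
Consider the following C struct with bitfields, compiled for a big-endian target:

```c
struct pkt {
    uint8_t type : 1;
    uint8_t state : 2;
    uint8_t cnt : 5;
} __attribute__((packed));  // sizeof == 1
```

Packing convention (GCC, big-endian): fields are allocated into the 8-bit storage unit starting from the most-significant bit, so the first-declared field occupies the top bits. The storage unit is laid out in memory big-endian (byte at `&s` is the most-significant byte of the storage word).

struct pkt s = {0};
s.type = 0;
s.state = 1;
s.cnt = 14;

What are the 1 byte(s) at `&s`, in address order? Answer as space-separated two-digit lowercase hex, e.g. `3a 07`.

2e

[7+:1] type=0 & 0x1 = 0x0; word=0x00
[5+:2] state=1 & 0x3 = 0x1; word=0x20
[0+:5] cnt=14 & 0x1f = 0xe; word=0x2e
word = 0x2e → big-endian bytes:
  [0]=0x2e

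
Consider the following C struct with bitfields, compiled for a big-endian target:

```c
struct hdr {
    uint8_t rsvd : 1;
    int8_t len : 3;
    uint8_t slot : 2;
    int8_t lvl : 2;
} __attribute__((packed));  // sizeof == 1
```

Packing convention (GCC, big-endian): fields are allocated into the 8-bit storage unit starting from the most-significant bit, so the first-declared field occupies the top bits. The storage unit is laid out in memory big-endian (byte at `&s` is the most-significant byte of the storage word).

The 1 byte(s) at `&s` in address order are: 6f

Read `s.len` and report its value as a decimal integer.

-2

[0]=0x6f (big-endian) → word 0x6f
rsvd:1 @ bit 7 → (0x6f>>7)&0x1 = 0x0
len:3 @ bit 4 → (0x6f>>4)&0x7 = 0x6  ←
slot:2 @ bit 2 → (0x6f>>2)&0x3 = 0x3
lvl:2 @ bit 0 → (0x6f>>0)&0x3 = 0x3
len signed 3b, MSB=1: 6 - 8 = -2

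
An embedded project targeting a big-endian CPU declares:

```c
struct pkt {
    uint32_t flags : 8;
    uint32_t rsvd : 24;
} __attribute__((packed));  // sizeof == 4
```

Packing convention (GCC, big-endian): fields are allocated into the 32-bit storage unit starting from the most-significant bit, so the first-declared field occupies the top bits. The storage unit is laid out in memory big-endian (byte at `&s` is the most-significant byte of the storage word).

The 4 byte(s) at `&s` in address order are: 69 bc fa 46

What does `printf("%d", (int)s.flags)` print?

[0]=0x69 [1]=0xbc [2]=0xfa [3]=0x46 (big-endian) → word 0x69bcfa46
flags:8 @ bit 24 → (0x69bcfa46>>24)&0xff = 0x69  ←
rsvd:24 @ bit 0 → (0x69bcfa46>>0)&0xffffff = 0xbcfa46

105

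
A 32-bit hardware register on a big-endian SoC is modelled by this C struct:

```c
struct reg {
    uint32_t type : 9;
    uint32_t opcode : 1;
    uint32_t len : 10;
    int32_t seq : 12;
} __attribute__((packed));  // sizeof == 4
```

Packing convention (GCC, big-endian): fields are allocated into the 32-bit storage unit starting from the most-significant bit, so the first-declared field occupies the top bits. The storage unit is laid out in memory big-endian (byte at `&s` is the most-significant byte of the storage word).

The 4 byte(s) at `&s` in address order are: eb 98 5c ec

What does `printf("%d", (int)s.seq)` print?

[0]=0xeb [1]=0x98 [2]=0x5c [3]=0xec (big-endian) → word 0xeb985cec
type:9 @ bit 23 → (0xeb985cec>>23)&0x1ff = 0x1d7
opcode:1 @ bit 22 → (0xeb985cec>>22)&0x1 = 0x0
len:10 @ bit 12 → (0xeb985cec>>12)&0x3ff = 0x185
seq:12 @ bit 0 → (0xeb985cec>>0)&0xfff = 0xcec  ←
seq signed 12b, MSB=1: 3308 - 4096 = -788

-788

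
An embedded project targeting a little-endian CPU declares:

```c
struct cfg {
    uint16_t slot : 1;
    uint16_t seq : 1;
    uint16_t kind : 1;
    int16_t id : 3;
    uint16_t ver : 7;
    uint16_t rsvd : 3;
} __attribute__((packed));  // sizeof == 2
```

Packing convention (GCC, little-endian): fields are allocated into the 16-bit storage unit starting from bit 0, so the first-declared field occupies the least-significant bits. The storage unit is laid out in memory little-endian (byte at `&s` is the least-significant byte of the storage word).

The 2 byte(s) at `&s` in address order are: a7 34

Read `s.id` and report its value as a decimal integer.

[0]=0xa7 [1]=0x34 (little-endian) → word 0x34a7
slot [0+:1] = (word>>0) & 0x1 = 1
seq [1+:1] = (word>>1) & 0x1 = 1
kind [2+:1] = (word>>2) & 0x1 = 1
id [3+:3] = (word>>3) & 0x7 = 4  ←
ver [6+:7] = (word>>6) & 0x7f = 82
rsvd [13+:3] = (word>>13) & 0x7 = 1
id signed 3b, MSB=1: 4 - 8 = -4

-4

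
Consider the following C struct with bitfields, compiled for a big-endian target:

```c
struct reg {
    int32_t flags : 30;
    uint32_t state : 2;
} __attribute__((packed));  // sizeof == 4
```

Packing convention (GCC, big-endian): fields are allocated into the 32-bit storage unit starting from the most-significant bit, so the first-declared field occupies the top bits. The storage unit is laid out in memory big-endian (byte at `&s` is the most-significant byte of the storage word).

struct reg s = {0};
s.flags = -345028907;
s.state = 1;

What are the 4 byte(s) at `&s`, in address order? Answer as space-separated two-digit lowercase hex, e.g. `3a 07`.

[2+:30] flags=-345028907 & 0x3fffffff = 0x2b6f46d5; word=0xadbd1b54
[0+:2] state=1 & 0x3 = 0x1; word=0xadbd1b55
word = 0xadbd1b55 → big-endian bytes:
  [0]=0xad  [1]=0xbd  [2]=0x1b  [3]=0x55

ad bd 1b 55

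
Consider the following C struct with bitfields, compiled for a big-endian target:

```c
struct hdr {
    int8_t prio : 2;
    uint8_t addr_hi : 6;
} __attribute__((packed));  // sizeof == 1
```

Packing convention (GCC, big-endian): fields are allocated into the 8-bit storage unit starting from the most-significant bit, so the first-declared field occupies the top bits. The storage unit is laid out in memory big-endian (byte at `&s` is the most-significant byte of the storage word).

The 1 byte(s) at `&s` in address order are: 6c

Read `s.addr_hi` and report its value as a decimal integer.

[0]=0x6c (big-endian) → word 0x6c
prio:2 @ bit 6 → (0x6c>>6)&0x3 = 0x1
addr_hi:6 @ bit 0 → (0x6c>>0)&0x3f = 0x2c  ←

44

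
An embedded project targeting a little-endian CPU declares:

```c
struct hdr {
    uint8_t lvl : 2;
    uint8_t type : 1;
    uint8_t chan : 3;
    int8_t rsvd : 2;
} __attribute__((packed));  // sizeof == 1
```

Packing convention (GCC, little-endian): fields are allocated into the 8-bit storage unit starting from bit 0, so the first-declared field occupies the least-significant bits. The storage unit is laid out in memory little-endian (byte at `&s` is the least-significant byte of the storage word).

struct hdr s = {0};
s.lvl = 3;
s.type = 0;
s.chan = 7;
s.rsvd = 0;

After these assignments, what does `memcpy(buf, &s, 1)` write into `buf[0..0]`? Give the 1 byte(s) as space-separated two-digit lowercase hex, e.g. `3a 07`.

lvl (2b) val=3 bits=0x3 at bit 0: 0x03
type (1b) val=0 bits=0x0 at bit 2: 0x03
chan (3b) val=7 bits=0x7 at bit 3: 0x3b
rsvd (2b) val=0 bits=0x0 at bit 6: 0x3b
word = 0x3b → little-endian bytes:
  [0]=0x3b

3b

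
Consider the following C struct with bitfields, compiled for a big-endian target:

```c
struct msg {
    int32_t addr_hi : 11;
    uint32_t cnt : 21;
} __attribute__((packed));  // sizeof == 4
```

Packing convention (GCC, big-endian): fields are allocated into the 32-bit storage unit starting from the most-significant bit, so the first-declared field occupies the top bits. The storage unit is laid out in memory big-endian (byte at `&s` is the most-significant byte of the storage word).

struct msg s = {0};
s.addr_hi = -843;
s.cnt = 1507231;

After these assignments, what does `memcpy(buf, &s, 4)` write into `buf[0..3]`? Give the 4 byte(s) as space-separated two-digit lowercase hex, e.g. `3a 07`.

96 b6 ff 9f

addr_hi:11 = -843 → 0x4b5 << 21 → word 0x96a00000
cnt:21 = 1507231 → 0x16ff9f << 0 → word 0x96b6ff9f
word = 0x96b6ff9f → big-endian bytes:
  [0]=0x96  [1]=0xb6  [2]=0xff  [3]=0x9f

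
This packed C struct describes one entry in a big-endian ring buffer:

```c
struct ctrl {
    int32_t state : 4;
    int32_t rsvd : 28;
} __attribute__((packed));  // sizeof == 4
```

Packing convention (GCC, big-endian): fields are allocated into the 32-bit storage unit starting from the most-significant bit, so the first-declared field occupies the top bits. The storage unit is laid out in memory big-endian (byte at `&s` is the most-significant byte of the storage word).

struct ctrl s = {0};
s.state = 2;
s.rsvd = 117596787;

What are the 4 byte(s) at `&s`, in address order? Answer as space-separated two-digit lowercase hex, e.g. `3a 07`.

state (4b) val=2 bits=0x2 at bit 28: 0x20000000
rsvd (28b) val=117596787 bits=0x7026273 at bit 0: 0x27026273
word = 0x27026273 → big-endian bytes:
  [0]=0x27  [1]=0x02  [2]=0x62  [3]=0x73

27 02 62 73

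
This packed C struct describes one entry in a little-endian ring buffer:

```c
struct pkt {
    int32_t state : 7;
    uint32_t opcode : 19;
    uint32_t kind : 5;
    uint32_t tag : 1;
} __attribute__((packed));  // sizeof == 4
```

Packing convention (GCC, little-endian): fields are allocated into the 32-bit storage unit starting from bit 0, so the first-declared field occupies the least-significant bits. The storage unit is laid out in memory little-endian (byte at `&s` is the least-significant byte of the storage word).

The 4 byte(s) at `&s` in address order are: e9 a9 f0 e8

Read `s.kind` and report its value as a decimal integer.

[0]=0xe9 [1]=0xa9 [2]=0xf0 [3]=0xe8 (little-endian) → word 0xe8f0a9e9
state [0+:7] = (word>>0) & 0x7f = 105
opcode [7+:19] = (word>>7) & 0x7ffff = 123219
kind [26+:5] = (word>>26) & 0x1f = 26  ←
tag [31+:1] = (word>>31) & 0x1 = 1

26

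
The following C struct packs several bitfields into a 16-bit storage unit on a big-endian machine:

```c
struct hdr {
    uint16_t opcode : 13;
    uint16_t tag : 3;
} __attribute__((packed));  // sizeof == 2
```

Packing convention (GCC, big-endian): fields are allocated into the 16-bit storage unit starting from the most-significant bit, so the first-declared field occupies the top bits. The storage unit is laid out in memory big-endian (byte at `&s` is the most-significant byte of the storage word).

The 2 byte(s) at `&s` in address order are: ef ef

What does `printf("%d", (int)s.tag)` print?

[0]=0xef [1]=0xef (big-endian) → word 0xefef
opcode:13 @ bit 3 → (0xefef>>3)&0x1fff = 0x1dfd
tag:3 @ bit 0 → (0xefef>>0)&0x7 = 0x7  ←

7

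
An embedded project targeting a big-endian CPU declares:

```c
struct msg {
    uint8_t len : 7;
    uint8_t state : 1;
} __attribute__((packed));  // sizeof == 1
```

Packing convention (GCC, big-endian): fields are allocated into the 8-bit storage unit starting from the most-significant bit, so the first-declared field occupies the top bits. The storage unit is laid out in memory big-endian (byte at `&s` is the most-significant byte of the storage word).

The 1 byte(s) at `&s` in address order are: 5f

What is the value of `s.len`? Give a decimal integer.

[0]=0x5f (big-endian) → word 0x5f
len [1+:7] = (word>>1) & 0x7f = 47  ←
state [0+:1] = (word>>0) & 0x1 = 1

47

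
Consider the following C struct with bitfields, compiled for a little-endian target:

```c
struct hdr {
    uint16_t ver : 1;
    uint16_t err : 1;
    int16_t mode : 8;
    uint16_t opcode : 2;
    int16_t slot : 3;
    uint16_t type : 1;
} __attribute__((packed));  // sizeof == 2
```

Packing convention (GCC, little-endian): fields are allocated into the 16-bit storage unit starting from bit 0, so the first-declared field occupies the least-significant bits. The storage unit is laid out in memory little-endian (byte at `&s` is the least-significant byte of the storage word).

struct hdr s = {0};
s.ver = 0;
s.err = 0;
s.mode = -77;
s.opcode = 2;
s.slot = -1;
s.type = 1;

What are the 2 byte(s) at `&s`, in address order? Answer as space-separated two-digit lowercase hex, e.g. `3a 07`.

cc fa

ver:1 = 0 → 0x0 << 0 → word 0x0000
err:1 = 0 → 0x0 << 1 → word 0x0000
mode:8 = -77 → 0xb3 << 2 → word 0x02cc
opcode:2 = 2 → 0x2 << 10 → word 0x0acc
slot:3 = -1 → 0x7 << 12 → word 0x7acc
type:1 = 1 → 0x1 << 15 → word 0xfacc
word = 0xfacc → little-endian bytes:
  [0]=0xcc  [1]=0xfa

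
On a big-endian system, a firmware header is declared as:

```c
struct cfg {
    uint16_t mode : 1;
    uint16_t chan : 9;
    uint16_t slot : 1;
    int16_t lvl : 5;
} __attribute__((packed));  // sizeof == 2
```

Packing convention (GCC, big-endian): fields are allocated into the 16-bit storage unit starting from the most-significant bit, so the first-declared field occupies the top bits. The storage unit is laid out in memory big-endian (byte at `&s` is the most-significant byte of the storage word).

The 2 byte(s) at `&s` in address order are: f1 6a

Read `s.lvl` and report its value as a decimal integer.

10

[0]=0xf1 [1]=0x6a (big-endian) → word 0xf16a
mode:1 @ bit 15 → (0xf16a>>15)&0x1 = 0x1
chan:9 @ bit 6 → (0xf16a>>6)&0x1ff = 0x1c5
slot:1 @ bit 5 → (0xf16a>>5)&0x1 = 0x1
lvl:5 @ bit 0 → (0xf16a>>0)&0x1f = 0xa  ←
lvl signed 5b, MSB=0: value = 10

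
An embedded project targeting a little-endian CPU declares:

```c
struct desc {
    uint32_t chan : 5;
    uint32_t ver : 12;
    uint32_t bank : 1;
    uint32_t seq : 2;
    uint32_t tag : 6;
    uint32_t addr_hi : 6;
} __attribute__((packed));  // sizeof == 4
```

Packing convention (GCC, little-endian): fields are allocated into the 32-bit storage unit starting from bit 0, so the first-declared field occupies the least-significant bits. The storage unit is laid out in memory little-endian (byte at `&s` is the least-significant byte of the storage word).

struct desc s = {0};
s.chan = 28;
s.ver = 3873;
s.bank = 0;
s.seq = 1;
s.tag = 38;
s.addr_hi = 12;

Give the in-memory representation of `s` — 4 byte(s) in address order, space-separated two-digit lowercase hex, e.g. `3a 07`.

chan:5 = 28 → 0x1c << 0 → word 0x0000001c
ver:12 = 3873 → 0xf21 << 5 → word 0x0001e43c
bank:1 = 0 → 0x0 << 17 → word 0x0001e43c
seq:2 = 1 → 0x1 << 18 → word 0x0005e43c
tag:6 = 38 → 0x26 << 20 → word 0x0265e43c
addr_hi:6 = 12 → 0xc << 26 → word 0x3265e43c
word = 0x3265e43c → little-endian bytes:
  [0]=0x3c  [1]=0xe4  [2]=0x65  [3]=0x32

3c e4 65 32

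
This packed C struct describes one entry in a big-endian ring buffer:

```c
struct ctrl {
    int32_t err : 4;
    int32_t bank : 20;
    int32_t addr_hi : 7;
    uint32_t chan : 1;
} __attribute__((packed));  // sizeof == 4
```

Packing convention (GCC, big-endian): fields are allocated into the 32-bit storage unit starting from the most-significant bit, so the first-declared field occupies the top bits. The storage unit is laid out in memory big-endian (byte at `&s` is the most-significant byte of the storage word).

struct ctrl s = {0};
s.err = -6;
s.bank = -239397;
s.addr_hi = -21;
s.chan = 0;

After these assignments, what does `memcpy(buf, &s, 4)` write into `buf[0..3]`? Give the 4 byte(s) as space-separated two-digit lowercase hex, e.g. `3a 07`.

[28+:4] err=-6 & 0xf = 0xa; word=0xa0000000
[8+:20] bank=-239397 & 0xfffff = 0xc58db; word=0xac58db00
[1+:7] addr_hi=-21 & 0x7f = 0x6b; word=0xac58dbd6
[0+:1] chan=0 & 0x1 = 0x0; word=0xac58dbd6
word = 0xac58dbd6 → big-endian bytes:
  [0]=0xac  [1]=0x58  [2]=0xdb  [3]=0xd6

ac 58 db d6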